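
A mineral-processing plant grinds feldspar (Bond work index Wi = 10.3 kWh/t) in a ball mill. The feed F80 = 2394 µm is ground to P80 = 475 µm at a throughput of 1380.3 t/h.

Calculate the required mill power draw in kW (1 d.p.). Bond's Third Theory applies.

P = 3617.6 kW

W = 10 Wi (P80^-0.5 − F80^-0.5)
W = 10·10.3·(1/√475 − 1/√2394) = 10·10.3·(0.025445) = 2.6209 kWh/t
P_mill = W·ṁ = 2.6209·1380.3 = 3617.6 kW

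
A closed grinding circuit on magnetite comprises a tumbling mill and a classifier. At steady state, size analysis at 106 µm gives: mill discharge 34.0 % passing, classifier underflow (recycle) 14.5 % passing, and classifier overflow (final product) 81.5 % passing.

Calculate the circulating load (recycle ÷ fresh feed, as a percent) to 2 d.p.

Two-product formula at 106 µm:
Fd + Rd = Ru + Fo ⇒ R/F = (o−d)/(d−u)
r = (81.5 − 34.0)/(34.0 − 14.5) = 47.5/19.5 = 2.4359
CL = 100·r = 243.59 %

CL = 243.59 %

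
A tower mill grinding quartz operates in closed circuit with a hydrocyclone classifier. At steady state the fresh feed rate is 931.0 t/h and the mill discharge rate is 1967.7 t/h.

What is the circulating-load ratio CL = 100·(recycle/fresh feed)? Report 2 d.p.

CL = 111.35 %

M = F + R at steady state, so:
R = M − F = 1967.7 − 931.0 = 1036.7 t/h
CL = 100·R/F = 100·1036.7/931.0 = 111.35 %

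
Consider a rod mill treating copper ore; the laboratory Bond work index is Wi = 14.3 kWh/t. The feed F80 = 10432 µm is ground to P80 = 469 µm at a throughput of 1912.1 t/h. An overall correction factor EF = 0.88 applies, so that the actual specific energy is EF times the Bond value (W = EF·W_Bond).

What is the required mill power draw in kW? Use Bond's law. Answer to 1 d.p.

P = 8754.9 kW

W = 10 Wi / √P80 − 10 Wi / √F80
W = 10·14.3·(1/√469 − 1/√10432) = 10·14.3·(0.036385) = 5.2030 kWh/t
Corrected W = EF·W_Bond = 0.88·5.2030 = 4.5787 kWh/t
Mill draw = 4.5787 × 1912.1 = 8754.9 kW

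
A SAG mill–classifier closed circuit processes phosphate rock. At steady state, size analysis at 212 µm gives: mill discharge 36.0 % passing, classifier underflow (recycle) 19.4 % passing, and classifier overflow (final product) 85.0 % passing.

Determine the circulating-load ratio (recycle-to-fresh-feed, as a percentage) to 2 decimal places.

Mass balance on the −212 µm fraction:
r = (o − d)/(d − u)
r = (85.0 − 36.0)/(36.0 − 19.4) = 49.0/16.6 = 2.9518
CL = 100·r = 295.18 %

CL = 295.18 %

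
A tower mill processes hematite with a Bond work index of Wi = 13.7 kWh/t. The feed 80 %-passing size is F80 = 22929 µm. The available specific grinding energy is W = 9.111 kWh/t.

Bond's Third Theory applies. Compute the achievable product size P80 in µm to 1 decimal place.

Bond:  W = 10 Wi (1/√P − 1/√F)
⇒ 1/√P80 = W/(10·Wi) + 1/√F80
  = 9.1110/(10·13.7) + 1/√22929 = 0.066504 + 0.006604 = 0.073108
P80 = (1/0.073108)² = 13.6785² = 187.10 µm

P80 = 187.1 µm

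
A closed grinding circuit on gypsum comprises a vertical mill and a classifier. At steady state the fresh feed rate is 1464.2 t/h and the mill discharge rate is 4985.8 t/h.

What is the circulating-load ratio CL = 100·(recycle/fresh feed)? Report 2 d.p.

CL = 240.51 %

Discharge = new feed + return, hence
R = M − F = 4985.8 − 1464.2 = 3521.6 t/h
CL = 100·R/F = 100·3521.6/1464.2 = 240.51 %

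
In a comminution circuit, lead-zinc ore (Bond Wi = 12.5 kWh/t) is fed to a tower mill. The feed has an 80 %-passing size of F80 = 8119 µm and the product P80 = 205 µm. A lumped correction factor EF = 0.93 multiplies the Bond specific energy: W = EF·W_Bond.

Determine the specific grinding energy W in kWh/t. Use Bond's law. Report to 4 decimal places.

W = 6.8291 kWh/t

Bond:  W = 10 Wi (1/√P − 1/√F)
1/√205 = 0.069843;  1/√8119 = 0.011098
W = 10·12.5·(0.069843 − 0.011098) = 7.3431 kWh/t
Apply correction: 7.3431 × 0.93 = 6.8291 kWh/t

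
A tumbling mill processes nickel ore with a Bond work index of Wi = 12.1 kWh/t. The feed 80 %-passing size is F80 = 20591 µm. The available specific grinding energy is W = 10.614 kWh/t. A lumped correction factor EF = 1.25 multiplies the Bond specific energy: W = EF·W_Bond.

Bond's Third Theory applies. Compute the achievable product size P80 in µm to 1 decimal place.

P80 = 168.0 µm

W = 10 Wi / √P80 − 10 Wi / √F80
W_Bond = W / EF = 10.614 / 1.25 = 8.4912 kWh/t
⇒ 1/√P80 = W_Bond/(10·Wi) + 1/√F80
  = 8.4912/(10·12.1) + 1/√20591 = 0.070175 + 0.006969 = 0.077144
P80 = (1/0.077144)² = 12.9628² = 168.03 µm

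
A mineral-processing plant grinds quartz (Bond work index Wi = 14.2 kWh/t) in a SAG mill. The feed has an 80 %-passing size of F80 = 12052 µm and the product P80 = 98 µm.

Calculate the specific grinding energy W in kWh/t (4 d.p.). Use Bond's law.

W = 13.0507 kWh/t

Bond:  W = 10 Wi (1/√P − 1/√F)
1/√98 = 0.101015;  1/√12052 = 0.009109
W = 10·14.2·(0.101015 − 0.009109) = 13.0507 kWh/t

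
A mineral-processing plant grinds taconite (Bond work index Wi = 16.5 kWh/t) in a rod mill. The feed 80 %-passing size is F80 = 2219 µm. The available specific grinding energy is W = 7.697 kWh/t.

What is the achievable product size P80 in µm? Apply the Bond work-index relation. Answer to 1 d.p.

P80 = 217.0 µm

W = 10·Wi·(P80^(-½) − F80^(-½))
P80^(−½) = W/(10 Wi) + F80^(−½)
  = 7.6970/(10·16.5) + 1/√2219 = 0.046648 + 0.021229 = 0.067877
P80 = (1/0.067877)² = 14.7325² = 217.05 µm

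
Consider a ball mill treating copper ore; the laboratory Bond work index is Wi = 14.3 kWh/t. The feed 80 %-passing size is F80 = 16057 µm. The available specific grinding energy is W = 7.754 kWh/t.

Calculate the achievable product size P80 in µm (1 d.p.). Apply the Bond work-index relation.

P80 = 259.2 µm

W = 10 Wi / √P80 − 10 Wi / √F80
P80^(−½) = W/(10 Wi) + F80^(−½)
  = 7.7540/(10·14.3) + 1/√16057 = 0.054224 + 0.007892 = 0.062115
P80 = (1/0.062115)² = 16.0991² = 259.18 µm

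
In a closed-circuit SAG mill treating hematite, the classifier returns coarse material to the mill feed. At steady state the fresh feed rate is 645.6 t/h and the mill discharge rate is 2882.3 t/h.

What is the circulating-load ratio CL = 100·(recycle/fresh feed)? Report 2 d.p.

CL = 346.45 %

Mill node: discharge = fresh + recycle.
R = M − F = 2882.3 − 645.6 = 2236.7 t/h
CL = 100·R/F = 100·2236.7/645.6 = 346.45 %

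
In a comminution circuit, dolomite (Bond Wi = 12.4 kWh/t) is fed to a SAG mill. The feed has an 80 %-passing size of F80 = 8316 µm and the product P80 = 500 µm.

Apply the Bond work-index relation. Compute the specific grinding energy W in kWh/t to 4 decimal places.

W = 10 Wi (P80^-0.5 − F80^-0.5)
1/√500 = 0.044721;  1/√8316 = 0.010966
W = 10·12.4·(0.044721 − 0.010966) = 4.1857 kWh/t

W = 4.1857 kWh/t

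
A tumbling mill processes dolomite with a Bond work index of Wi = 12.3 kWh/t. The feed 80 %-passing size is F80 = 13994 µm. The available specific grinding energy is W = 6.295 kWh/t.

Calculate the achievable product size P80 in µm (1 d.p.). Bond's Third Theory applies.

P80 = 281.2 µm

W = 10 Wi (P80^-0.5 − F80^-0.5)
⇒ 1/√P80 = W/(10·Wi) + 1/√F80
  = 6.2950/(10·12.3) + 1/√13994 = 0.051179 + 0.008453 = 0.059632
P80 = (1/0.059632)² = 16.7695² = 281.21 µm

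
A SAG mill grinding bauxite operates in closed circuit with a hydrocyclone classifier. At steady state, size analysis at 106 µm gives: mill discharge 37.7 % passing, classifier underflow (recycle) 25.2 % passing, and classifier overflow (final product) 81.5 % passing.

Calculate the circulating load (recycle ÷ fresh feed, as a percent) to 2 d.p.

Mass balance on the −106 µm fraction:
r = (o − d)/(d − u)
r = (81.5 − 37.7)/(37.7 − 25.2) = 43.8/12.5 = 3.5040
CL = 100·r = 350.40 %

CL = 350.40 %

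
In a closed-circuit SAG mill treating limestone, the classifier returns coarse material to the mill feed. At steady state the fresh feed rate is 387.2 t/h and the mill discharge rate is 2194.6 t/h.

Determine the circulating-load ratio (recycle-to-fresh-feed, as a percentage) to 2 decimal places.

CL = 466.79 %

M = F + R at steady state, so:
R = M − F = 2194.6 − 387.2 = 1807.4 t/h
CL = 100·R/F = 100·1807.4/387.2 = 466.79 %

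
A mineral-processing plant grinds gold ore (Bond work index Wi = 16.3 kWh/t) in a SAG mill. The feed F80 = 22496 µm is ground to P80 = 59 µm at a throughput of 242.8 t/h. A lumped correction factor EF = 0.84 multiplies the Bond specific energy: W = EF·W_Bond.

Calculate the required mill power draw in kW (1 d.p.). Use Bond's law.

P = 4106.4 kW

Bond: W = 10·Wi·(1/√P80 − 1/√F80)
W = 10·16.3·(1/√59 − 1/√22496) = 10·16.3·(0.123522) = 20.1340 kWh/t
With EF = 0.84: W = 20.1340·0.84 = 16.9126 kWh/t
Power = W × throughput = 16.9126 kWh/t × 242.8 t/h = 4106.4 kW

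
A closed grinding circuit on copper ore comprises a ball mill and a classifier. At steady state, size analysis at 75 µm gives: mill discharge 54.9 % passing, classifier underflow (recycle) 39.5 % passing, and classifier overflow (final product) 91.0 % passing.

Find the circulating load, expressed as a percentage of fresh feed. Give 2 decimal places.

Mass balance on the −75 µm fraction:
d + r·d = r·u + o → r(d−u) = o−d
r = (91.0 − 54.9)/(54.9 − 39.5) = 36.1/15.4 = 2.3442
CL = 100·r = 234.42 %

CL = 234.42 %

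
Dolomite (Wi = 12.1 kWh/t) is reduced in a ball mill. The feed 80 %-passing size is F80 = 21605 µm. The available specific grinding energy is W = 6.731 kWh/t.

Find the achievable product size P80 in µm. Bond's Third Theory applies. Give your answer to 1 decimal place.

W = 10 Wi / √P80 − 10 Wi / √F80
P80^(−½) = W/(10 Wi) + F80^(−½)
  = 6.7310/(10·12.1) + 1/√21605 = 0.055628 + 0.006803 = 0.062431
P80 = (1/0.062431)² = 16.0176² = 256.56 µm

P80 = 256.6 µm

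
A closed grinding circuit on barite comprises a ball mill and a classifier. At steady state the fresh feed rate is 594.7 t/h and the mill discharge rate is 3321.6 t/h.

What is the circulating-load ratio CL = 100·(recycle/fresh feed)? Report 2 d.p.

CL = 458.53 %

Mill node: discharge = fresh + recycle.
R = M − F = 3321.6 − 594.7 = 2726.9 t/h
CL = 100·R/F = 100·2726.9/594.7 = 458.53 %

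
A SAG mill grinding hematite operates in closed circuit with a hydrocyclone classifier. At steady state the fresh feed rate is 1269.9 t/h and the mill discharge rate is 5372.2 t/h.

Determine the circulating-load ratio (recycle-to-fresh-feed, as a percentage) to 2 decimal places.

Steady state: M = F + R.
R = M − F = 5372.2 − 1269.9 = 4102.3 t/h
CL = 100·R/F = 100·4102.3/1269.9 = 323.04 %

CL = 323.04 %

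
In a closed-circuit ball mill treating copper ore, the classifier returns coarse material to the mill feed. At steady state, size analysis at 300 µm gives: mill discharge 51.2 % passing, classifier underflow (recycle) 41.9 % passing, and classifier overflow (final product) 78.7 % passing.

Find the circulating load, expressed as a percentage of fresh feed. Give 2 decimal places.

Mass balance on the −300 µm fraction:
Fd + Rd = Ru + Fo ⇒ R/F = (o−d)/(d−u)
r = (78.7 − 51.2)/(51.2 − 41.9) = 27.5/9.3 = 2.9570
CL = 100·r = 295.70 %

CL = 295.70 %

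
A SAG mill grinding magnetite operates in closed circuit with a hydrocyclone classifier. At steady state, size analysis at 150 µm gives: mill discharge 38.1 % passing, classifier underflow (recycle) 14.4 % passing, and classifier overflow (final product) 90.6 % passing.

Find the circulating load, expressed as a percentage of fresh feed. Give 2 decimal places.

Mass balance on the −150 µm fraction:
r = (o − d)/(d − u)
r = (90.6 − 38.1)/(38.1 − 14.4) = 52.5/23.7 = 2.2152
CL = 100·r = 221.52 %

CL = 221.52 %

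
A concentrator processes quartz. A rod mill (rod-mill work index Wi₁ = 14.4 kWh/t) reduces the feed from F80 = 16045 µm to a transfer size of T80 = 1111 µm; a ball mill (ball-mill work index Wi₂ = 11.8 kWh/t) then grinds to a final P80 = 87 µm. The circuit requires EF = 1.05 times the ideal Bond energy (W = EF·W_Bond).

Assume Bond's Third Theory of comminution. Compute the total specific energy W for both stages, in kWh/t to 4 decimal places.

W = 12.9089 kWh/t

W = 10·Wi·(P80^(-½) − F80^(-½))
Stage 1 (16045→1111 µm, Wi₁=14.4): W₁ = 10·14.4·(0.030002 − 0.007895) = 3.1834 kWh/t
Stage 2 (1111→87 µm, Wi₂=11.8): W₂ = 10·11.8·(0.107211 − 0.030002) = 9.1108 kWh/t
W = W₁ + W₂ = 3.1834 + 9.1108 = 12.2941 kWh/t
Corrected W = EF·W_Bond = 1.05·12.2941 = 12.9089 kWh/t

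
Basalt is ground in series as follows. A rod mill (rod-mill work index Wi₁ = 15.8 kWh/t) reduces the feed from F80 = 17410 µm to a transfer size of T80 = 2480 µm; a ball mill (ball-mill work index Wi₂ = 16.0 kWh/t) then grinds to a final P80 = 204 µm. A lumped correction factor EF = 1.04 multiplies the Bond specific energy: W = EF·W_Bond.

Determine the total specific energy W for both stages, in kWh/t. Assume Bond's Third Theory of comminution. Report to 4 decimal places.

W = 10 Wi (1/√P80 − 1/√F80)  [Bond]
Stage 1 (17410→2480 µm, Wi₁=15.8): W₁ = 10·15.8·(0.020080 − 0.007579) = 1.9753 kWh/t
Stage 2 (2480→204 µm, Wi₂=16.0): W₂ = 10·16.0·(0.070014 − 0.020080) = 7.9894 kWh/t
W = W₁ + W₂ = 1.9753 + 7.9894 = 9.9646 kWh/t
With EF = 1.04: W = 9.9646·1.04 = 10.3632 kWh/t

W = 10.3632 kWh/t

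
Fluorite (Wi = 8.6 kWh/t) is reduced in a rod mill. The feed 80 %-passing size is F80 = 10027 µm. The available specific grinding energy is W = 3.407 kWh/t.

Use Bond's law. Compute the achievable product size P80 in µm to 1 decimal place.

W = 10 Wi / √P80 − 10 Wi / √F80
⇒ 1/√P80 = W/(10 Wi) + 1/√F80
  = 3.4070/(10·8.6) + 1/√10027 = 0.039616 + 0.009987 = 0.049603
P80 = (1/0.049603)² = 20.1601² = 406.43 µm

P80 = 406.4 µm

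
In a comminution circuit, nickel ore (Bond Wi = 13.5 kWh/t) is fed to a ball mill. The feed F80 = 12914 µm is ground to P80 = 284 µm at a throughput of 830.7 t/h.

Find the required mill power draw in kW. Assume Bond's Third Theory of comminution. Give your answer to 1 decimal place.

P = 5667.7 kW

Bond:  W = 10 Wi (1/√P − 1/√F)
W = 10·13.5·(1/√284 − 1/√12914) = 10·13.5·(0.050539) = 6.8228 kWh/t
P_mill = W·ṁ = 6.8228·830.7 = 5667.7 kW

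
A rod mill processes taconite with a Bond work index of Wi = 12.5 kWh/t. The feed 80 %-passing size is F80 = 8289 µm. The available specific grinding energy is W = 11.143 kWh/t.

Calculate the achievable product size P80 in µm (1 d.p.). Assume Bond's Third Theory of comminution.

W_Bond = 10·Wi·(1/√P₈₀ − 1/√F₈₀)
⇒ 1/√P80 = W/(10·Wi) + 1/√F80
  = 11.1430/(10·12.5) + 1/√8289 = 0.089144 + 0.010984 = 0.100128
P80 = (1/0.100128)² = 9.9872² = 99.75 µm

P80 = 99.7 µm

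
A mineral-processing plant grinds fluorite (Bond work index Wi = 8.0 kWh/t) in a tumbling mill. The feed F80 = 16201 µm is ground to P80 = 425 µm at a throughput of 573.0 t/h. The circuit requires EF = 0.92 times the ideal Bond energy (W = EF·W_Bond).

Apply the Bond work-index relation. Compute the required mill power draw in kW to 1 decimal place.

W = 10 Wi / √P80 − 10 Wi / √F80
W = 10·8.0·(1/√425 − 1/√16201) = 10·8.0·(0.040651) = 3.2521 kWh/t
Apply correction: 3.2521 × 0.92 = 2.9919 kWh/t
P_mill = W·ṁ = 2.9919·573.0 = 1714.4 kW

P = 1714.4 kW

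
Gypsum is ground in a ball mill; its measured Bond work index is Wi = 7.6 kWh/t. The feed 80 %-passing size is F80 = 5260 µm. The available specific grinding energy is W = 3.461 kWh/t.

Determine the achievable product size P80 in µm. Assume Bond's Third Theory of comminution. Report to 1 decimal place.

Bond:  W = 10 Wi (1/√P − 1/√F)
⇒ 1/√P80 = W/(10 Wi) + 1/√F80
  = 3.4610/(10·7.6) + 1/√5260 = 0.045539 + 0.013788 = 0.059328
P80 = (1/0.059328)² = 16.8555² = 284.11 µm

P80 = 284.1 µm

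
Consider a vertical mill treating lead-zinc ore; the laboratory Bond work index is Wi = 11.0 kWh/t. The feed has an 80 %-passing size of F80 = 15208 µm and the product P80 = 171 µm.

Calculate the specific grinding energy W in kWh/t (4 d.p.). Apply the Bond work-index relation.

W = 7.5199 kWh/t

W = 10 Wi / √P80 − 10 Wi / √F80
1/√171 = 0.076472;  1/√15208 = 0.008109
W = 10·11.0·(0.076472 − 0.008109) = 7.5199 kWh/t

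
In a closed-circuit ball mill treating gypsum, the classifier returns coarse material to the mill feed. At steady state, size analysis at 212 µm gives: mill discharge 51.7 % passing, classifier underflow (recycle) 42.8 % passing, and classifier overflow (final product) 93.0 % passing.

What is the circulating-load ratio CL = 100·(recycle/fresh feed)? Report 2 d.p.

Two-product formula at 212 µm:
Fd + Rd = Ru + Fo ⇒ R/F = (o−d)/(d−u)
r = (93.0 − 51.7)/(51.7 − 42.8) = 41.3/8.9 = 4.6404
CL = 100·r = 464.04 %

CL = 464.04 %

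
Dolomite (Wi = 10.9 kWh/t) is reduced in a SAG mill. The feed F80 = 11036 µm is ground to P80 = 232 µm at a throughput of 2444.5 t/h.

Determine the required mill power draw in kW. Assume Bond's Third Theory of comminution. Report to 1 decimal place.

P = 14957.0 kW

W = 10 Wi (1/√P80 − 1/√F80)  [Bond]
W = 10·10.9·(1/√232 − 1/√11036) = 10·10.9·(0.056134) = 6.1186 kWh/t
Mill draw = 6.1186 × 2444.5 = 14957.0 kW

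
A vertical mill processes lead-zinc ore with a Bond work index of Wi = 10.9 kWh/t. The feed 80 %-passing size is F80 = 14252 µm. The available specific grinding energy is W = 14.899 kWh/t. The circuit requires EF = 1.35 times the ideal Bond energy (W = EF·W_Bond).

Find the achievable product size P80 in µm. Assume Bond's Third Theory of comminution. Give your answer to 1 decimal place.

P80 = 83.2 µm

W = 10·Wi·[P80^(−½) − F80^(−½)]
W_Bond = W / EF = 14.899 / 1.35 = 11.0363 kWh/t
⇒ 1/√P80 = W_Bond/(10 Wi) + 1/√F80
  = 11.0363/(10·10.9) + 1/√14252 = 0.101250 + 0.008376 = 0.109627
P80 = (1/0.109627)² = 9.1218² = 83.21 µm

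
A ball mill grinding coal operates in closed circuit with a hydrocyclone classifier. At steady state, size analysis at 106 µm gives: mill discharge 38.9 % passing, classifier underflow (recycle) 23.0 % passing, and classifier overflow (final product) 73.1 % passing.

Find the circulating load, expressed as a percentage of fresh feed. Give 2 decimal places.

CL = 215.09 %

Two-product formula at 106 µm:
(1+r)·d = r·u + o ⇒ r = (o−d)/(d−u)
r = (73.1 − 38.9)/(38.9 − 23.0) = 34.2/15.9 = 2.1509
CL = 100·r = 215.09 %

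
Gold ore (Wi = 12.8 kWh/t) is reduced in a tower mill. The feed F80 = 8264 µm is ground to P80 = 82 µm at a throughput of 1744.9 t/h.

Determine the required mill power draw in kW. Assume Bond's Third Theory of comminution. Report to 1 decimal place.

W = 10 Wi / √P80 − 10 Wi / √F80
W = 10·12.8·(1/√82 − 1/√8264) = 10·12.8·(0.099431) = 12.7272 kWh/t
Mill draw = 12.7272 × 1744.9 = 22207.7 kW

P = 22207.7 kW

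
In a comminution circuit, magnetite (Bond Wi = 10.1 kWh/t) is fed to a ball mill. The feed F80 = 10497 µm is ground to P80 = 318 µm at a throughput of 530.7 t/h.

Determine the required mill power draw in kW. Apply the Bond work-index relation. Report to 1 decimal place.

P = 2482.6 kW

W = 10·Wi·(P80^(-½) − F80^(-½))
W = 10·10.1·(1/√318 − 1/√10497) = 10·10.1·(0.046317) = 4.6780 kWh/t
P = W·T = 4.6780·530.7 = 2482.6 kW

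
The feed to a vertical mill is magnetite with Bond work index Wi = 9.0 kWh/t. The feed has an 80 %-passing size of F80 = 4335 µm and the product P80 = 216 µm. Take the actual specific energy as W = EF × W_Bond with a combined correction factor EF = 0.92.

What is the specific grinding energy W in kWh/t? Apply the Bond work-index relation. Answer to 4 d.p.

W = 4.3762 kWh/t

W = 10 Wi / √P80 − 10 Wi / √F80
1/√216 = 0.068041;  1/√4335 = 0.015188
W = 10·9.0·(0.068041 − 0.015188) = 4.7568 kWh/t
Apply correction: 4.7568 × 0.92 = 4.3762 kWh/t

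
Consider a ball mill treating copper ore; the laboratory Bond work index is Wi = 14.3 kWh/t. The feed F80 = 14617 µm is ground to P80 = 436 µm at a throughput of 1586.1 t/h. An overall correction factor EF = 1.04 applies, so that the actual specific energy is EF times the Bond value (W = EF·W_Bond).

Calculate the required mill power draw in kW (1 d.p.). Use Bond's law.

W_Bond = 10·Wi·(1/√P₈₀ − 1/√F₈₀)
W = 10·14.3·(1/√436 − 1/√14617) = 10·14.3·(0.039620) = 5.6657 kWh/t
W_actual = 1.04 × 5.6657 = 5.8923 kWh/t
P_mill = W·ṁ = 5.8923·1586.1 = 9345.8 kW

P = 9345.8 kW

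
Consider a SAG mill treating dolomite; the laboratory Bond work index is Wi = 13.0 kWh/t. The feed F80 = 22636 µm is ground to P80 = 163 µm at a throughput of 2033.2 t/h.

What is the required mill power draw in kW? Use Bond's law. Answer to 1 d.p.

W_Bond = 10·Wi·(1/√P₈₀ − 1/√F₈₀)
W = 10·13.0·(1/√163 − 1/√22636) = 10·13.0·(0.071679) = 9.3183 kWh/t
P = W·T = 9.3183·2033.2 = 18946.0 kW

P = 18946.0 kW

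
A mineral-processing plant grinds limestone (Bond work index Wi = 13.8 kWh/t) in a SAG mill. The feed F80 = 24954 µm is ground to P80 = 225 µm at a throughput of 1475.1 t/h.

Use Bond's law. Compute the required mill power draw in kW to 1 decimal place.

P = 12282.3 kW

Bond:  W = 10 Wi (1/√P − 1/√F)
W = 10·13.8·(1/√225 − 1/√24954) = 10·13.8·(0.060336) = 8.3264 kWh/t
Mill draw = 8.3264 × 1475.1 = 12282.3 kW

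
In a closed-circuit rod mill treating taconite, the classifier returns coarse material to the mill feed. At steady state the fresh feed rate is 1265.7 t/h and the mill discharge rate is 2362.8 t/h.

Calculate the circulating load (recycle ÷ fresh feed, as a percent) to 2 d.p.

Mill node: discharge = fresh + recycle.
R = M − F = 2362.8 − 1265.7 = 1097.1 t/h
CL = 100·R/F = 100·1097.1/1265.7 = 86.68 %

CL = 86.68 %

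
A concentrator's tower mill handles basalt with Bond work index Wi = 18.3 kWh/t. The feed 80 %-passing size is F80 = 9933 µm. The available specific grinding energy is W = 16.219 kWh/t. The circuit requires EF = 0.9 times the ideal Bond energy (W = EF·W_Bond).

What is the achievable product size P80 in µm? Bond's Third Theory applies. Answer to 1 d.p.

W_Bond = 10·Wi·(1/√P₈₀ − 1/√F₈₀)
W_Bond = W / EF = 16.219 / 0.9 = 18.0211 kWh/t
P80^(−½) = W_Bond/(10 Wi) + F80^(−½)
  = 18.0211/(10·18.3) + 1/√9933 = 0.098476 + 0.010034 = 0.108510
P80 = (1/0.108510)² = 9.2158² = 84.93 µm

P80 = 84.9 µm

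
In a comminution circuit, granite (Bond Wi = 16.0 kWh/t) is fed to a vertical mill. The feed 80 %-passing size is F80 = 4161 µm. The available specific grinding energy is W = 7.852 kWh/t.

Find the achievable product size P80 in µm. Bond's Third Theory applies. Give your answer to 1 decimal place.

P80 = 239.8 µm

W_Bond = 10·Wi·(1/√P₈₀ − 1/√F₈₀)
⇒ 1/√P80 = W/(10·Wi) + 1/√F80
  = 7.8520/(10·16.0) + 1/√4161 = 0.049075 + 0.015502 = 0.064577
P80 = (1/0.064577)² = 15.4853² = 239.79 µm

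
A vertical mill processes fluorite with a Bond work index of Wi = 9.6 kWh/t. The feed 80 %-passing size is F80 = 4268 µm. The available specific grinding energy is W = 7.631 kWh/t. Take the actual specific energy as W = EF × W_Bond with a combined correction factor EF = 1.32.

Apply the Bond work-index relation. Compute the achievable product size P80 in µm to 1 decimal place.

P80 = 175.3 µm

W_Bond = 10·Wi·(1/√P₈₀ − 1/√F₈₀)
W_Bond = W / EF = 7.631 / 1.32 = 5.7811 kWh/t
P80^(−½) = W_Bond/(10 Wi) + F80^(−½)
  = 5.7811/(10·9.6) + 1/√4268 = 0.060219 + 0.015307 = 0.075526
P80 = (1/0.075526)² = 13.2404² = 175.31 µm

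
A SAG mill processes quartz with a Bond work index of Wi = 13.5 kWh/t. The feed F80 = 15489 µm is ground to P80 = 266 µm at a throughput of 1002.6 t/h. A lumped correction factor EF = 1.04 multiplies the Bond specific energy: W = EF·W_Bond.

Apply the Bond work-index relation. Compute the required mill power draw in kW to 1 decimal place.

P = 7499.8 kW

W = 10·Wi·(P80^(-½) − F80^(-½))
W = 10·13.5·(1/√266 − 1/√15489) = 10·13.5·(0.053279) = 7.1927 kWh/t
W_actual = 1.04 × 7.1927 = 7.4804 kWh/t
Mill draw = 7.4804 × 1002.6 = 7499.8 kW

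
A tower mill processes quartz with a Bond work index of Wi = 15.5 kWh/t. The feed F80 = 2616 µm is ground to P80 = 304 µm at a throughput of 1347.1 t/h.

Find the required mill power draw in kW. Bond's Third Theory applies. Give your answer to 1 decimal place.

Bond: W = 10·Wi·(1/√P80 − 1/√F80)
W = 10·15.5·(1/√304 − 1/√2616) = 10·15.5·(0.037802) = 5.8594 kWh/t
Power = W × throughput = 5.8594 kWh/t × 1347.1 t/h = 7893.2 kW

P = 7893.2 kW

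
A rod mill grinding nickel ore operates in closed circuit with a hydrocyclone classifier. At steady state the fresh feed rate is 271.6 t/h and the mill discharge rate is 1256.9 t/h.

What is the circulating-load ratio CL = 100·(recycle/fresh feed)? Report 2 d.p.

CL = 362.78 %

Discharge = new feed + return, hence
R = M − F = 1256.9 − 271.6 = 985.3 t/h
CL = 100·R/F = 100·985.3/271.6 = 362.78 %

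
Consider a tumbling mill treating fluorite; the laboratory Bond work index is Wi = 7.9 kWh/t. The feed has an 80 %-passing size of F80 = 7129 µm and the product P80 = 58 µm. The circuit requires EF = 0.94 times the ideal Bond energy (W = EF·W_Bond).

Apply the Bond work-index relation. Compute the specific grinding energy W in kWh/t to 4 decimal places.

W = 8.8713 kWh/t

W = 10·Wi·[P80^(−½) − F80^(−½)]
1/√58 = 0.131306;  1/√7129 = 0.011844
W = 10·7.9·(0.131306 − 0.011844) = 9.4376 kWh/t
Corrected W = EF·W_Bond = 0.94·9.4376 = 8.8713 kWh/t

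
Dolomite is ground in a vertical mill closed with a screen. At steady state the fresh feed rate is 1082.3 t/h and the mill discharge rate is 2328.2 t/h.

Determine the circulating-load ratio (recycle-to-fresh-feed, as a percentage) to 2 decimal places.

CL = 115.12 %

Mill node: discharge = fresh + recycle.
R = M − F = 2328.2 − 1082.3 = 1245.9 t/h
CL = 100·R/F = 100·1245.9/1082.3 = 115.12 %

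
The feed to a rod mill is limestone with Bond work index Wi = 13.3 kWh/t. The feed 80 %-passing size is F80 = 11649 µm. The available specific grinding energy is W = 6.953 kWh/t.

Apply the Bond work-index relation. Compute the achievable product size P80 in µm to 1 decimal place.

W_Bond = 10·Wi·(1/√P₈₀ − 1/√F₈₀)
1/√P80 = 1/√F80 + W/(10·Wi)
  = 6.9530/(10·13.3) + 1/√11649 = 0.052278 + 0.009265 = 0.061543
P80 = (1/0.061543)² = 16.2487² = 264.02 µm

P80 = 264.0 µm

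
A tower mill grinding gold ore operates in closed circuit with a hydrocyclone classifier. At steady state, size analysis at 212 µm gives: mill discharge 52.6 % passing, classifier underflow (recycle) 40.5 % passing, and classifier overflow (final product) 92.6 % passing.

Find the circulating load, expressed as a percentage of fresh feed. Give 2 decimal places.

CL = 330.58 %

Mass balance on the −212 µm fraction:
(1+r)·d = r·u + o ⇒ r = (o−d)/(d−u)
r = (92.6 − 52.6)/(52.6 − 40.5) = 40.0/12.1 = 3.3058
CL = 100·r = 330.58 %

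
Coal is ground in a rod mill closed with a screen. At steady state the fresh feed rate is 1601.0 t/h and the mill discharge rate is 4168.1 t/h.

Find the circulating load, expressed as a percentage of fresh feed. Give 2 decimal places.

Steady state: M = F + R.
R = M − F = 4168.1 − 1601.0 = 2567.1 t/h
CL = 100·R/F = 100·2567.1/1601.0 = 160.34 %

CL = 160.34 %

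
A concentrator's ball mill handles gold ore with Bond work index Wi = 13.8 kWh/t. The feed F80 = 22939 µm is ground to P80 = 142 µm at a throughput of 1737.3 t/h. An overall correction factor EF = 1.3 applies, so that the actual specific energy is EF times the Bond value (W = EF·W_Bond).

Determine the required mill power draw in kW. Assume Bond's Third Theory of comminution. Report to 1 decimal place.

P = 24097.1 kW

W = 10·Wi·[P80^(−½) − F80^(−½)]
W = 10·13.8·(1/√142 − 1/√22939) = 10·13.8·(0.077316) = 10.6695 kWh/t
With EF = 1.3: W = 10.6695·1.3 = 13.8704 kWh/t
P_mill = W·ṁ = 13.8704·1737.3 = 24097.1 kW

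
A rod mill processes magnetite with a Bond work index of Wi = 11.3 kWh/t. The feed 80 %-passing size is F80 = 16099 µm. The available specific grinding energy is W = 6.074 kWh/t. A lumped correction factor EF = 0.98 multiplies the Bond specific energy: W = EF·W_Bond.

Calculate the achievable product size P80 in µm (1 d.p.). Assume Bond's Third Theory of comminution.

W = 10·Wi·(P80^(-½) − F80^(-½))
W_Bond = W / EF = 6.074 / 0.98 = 6.1980 kWh/t
⇒ 1/√P80 = W_Bond/(10·Wi) + 1/√F80
  = 6.1980/(10·11.3) + 1/√16099 = 0.054849 + 0.007881 = 0.062731
P80 = (1/0.062731)² = 15.9412² = 254.12 µm

P80 = 254.1 µm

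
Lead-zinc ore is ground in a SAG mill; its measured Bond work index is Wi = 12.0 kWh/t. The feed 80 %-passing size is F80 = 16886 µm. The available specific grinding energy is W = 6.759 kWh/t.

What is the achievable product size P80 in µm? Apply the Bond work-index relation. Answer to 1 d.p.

P80 = 244.0 µm

W = 10 Wi (P80^-0.5 − F80^-0.5)
P80^-0.5 = F80^-0.5 + W/(10 Wi)
  = 6.7590/(10·12.0) + 1/√16886 = 0.056325 + 0.007695 = 0.064020
P80 = (1/0.064020)² = 15.6200² = 243.98 µm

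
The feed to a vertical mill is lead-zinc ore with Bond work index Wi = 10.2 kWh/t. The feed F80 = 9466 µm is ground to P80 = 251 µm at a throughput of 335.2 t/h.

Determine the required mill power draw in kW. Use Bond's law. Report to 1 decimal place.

P = 1806.7 kW

Bond: W = 10·Wi·(1/√P80 − 1/√F80)
W = 10·10.2·(1/√251 − 1/√9466) = 10·10.2·(0.052841) = 5.3898 kWh/t
Power = W × throughput = 5.3898 kWh/t × 335.2 t/h = 1806.7 kW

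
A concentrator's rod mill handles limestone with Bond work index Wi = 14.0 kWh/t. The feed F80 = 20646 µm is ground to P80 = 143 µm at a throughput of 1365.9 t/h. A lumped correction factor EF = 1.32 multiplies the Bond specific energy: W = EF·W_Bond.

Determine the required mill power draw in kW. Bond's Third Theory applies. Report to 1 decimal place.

Bond: W = 10·Wi·(1/√P80 − 1/√F80)
W = 10·14.0·(1/√143 − 1/√20646) = 10·14.0·(0.076665) = 10.7330 kWh/t
Apply correction: 10.7330 × 1.32 = 14.1676 kWh/t
Power = W × throughput = 14.1676 kWh/t × 1365.9 t/h = 19351.6 kW

P = 19351.6 kW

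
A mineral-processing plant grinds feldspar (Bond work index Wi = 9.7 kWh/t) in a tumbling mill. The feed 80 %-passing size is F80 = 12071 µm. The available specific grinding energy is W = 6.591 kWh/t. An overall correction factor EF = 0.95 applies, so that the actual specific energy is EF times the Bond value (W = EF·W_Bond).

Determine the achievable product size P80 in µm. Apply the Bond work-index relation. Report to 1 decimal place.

W = 10·Wi·(P80^(-½) − F80^(-½))
W_Bond = W / EF = 6.591 / 0.95 = 6.9379 kWh/t
1/√P80 = 1/√F80 + W_Bond/(10·Wi)
  = 6.9379/(10·9.7) + 1/√12071 = 0.071525 + 0.009102 = 0.080627
P80 = (1/0.080627)² = 12.4029² = 153.83 µm

P80 = 153.8 µm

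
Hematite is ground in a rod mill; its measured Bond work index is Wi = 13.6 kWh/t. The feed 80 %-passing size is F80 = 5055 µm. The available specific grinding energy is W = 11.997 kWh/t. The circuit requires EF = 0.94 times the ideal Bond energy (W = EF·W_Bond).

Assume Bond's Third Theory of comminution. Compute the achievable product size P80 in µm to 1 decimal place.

W = 10·Wi·(P80^(-½) − F80^(-½))
W_Bond = W / EF = 11.997 / 0.94 = 12.7628 kWh/t
⇒ 1/√P80 = W_Bond/(10 Wi) + 1/√F80
  = 12.7628/(10·13.6) + 1/√5055 = 0.093844 + 0.014065 = 0.107909
P80 = (1/0.107909)² = 9.2671² = 85.88 µm

P80 = 85.9 µm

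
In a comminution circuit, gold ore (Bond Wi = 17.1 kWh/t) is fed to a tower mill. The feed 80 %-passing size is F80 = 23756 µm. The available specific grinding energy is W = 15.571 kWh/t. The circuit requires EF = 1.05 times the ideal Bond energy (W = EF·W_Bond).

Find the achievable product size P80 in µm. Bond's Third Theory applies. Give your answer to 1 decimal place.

P80 = 115.1 µm

Bond: W = 10·Wi·(1/√P80 − 1/√F80)
W_Bond = W / EF = 15.571 / 1.05 = 14.8295 kWh/t
P80^(−½) = W_Bond/(10 Wi) + F80^(−½)
  = 14.8295/(10·17.1) + 1/√23756 = 0.086722 + 0.006488 = 0.093210
P80 = (1/0.093210)² = 10.7284² = 115.10 µm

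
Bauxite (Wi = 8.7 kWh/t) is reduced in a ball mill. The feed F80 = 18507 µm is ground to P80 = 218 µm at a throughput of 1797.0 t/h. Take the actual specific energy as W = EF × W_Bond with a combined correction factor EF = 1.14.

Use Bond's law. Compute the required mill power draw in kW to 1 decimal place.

P = 10760.9 kW

W_Bond = 10·Wi·(1/√P₈₀ − 1/√F₈₀)
W = 10·8.7·(1/√218 − 1/√18507) = 10·8.7·(0.060378) = 5.2529 kWh/t
Corrected W = EF·W_Bond = 1.14·5.2529 = 5.9883 kWh/t
Mill draw = 5.9883 × 1797.0 = 10760.9 kW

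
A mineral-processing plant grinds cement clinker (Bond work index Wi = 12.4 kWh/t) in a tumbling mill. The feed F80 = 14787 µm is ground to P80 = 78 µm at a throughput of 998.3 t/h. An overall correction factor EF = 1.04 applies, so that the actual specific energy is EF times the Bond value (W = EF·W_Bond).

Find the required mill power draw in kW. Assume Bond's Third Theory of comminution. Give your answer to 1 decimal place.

W = 10 Wi (1/√P80 − 1/√F80)  [Bond]
W = 10·12.4·(1/√78 − 1/√14787) = 10·12.4·(0.105004) = 13.0205 kWh/t
W_actual = 1.04 × 13.0205 = 13.5413 kWh/t
Power = W × throughput = 13.5413 kWh/t × 998.3 t/h = 13518.3 kW

P = 13518.3 kW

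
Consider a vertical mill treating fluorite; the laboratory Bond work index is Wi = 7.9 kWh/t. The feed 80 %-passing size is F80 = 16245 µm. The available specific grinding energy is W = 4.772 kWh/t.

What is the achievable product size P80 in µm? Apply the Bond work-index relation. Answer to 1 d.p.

W = 10 Wi / √P80 − 10 Wi / √F80
P80^-0.5 = F80^-0.5 + W/(10 Wi)
  = 4.7720/(10·7.9) + 1/√16245 = 0.060405 + 0.007846 = 0.068251
P80 = (1/0.068251)² = 14.6518² = 214.68 µm

P80 = 214.7 µm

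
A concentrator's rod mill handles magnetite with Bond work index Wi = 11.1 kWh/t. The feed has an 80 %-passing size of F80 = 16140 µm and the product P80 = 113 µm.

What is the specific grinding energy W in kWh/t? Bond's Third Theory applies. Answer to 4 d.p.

W = 9.5683 kWh/t

Bond: W = 10·Wi·(1/√P80 − 1/√F80)
1/√113 = 0.094072;  1/√16140 = 0.007871
W = 10·11.1·(0.094072 − 0.007871) = 9.5683 kWh/t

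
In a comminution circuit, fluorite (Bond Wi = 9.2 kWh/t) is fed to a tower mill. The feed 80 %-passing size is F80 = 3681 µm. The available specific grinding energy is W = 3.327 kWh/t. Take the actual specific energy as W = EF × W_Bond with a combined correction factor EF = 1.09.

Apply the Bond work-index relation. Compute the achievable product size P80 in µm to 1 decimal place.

P80 = 405.5 µm

W = 10·Wi·(P80^(-½) − F80^(-½))
W_Bond = W / EF = 3.327 / 1.09 = 3.0523 kWh/t
⇒ 1/√P80 = W_Bond/(10 Wi) + 1/√F80
  = 3.0523/(10·9.2) + 1/√3681 = 0.033177 + 0.016482 = 0.049659
P80 = (1/0.049659)² = 20.1372² = 405.51 µm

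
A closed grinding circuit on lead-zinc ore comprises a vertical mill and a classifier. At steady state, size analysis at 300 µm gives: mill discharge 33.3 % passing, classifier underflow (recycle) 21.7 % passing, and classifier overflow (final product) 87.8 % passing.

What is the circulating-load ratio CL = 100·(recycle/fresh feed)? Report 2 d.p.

CL = 469.83 %

Mass balance on the −300 µm fraction:
d + r·d = r·u + o → r(d−u) = o−d
r = (87.8 − 33.3)/(33.3 − 21.7) = 54.5/11.6 = 4.6983
CL = 100·r = 469.83 %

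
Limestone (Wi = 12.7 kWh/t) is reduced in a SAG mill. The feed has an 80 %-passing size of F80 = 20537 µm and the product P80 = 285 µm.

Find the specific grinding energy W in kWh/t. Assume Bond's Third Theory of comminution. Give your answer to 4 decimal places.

W = 10·Wi·[P80^(−½) − F80^(−½)]
1/√285 = 0.059235;  1/√20537 = 0.006978
W = 10·12.7·(0.059235 − 0.006978) = 6.6366 kWh/t

W = 6.6366 kWh/t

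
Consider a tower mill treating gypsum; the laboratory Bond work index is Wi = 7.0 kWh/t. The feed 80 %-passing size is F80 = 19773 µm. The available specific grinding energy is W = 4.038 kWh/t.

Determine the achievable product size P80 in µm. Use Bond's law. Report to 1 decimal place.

P80 = 238.2 µm

W = 10·Wi·(P80^(-½) − F80^(-½))
P80^-0.5 = F80^-0.5 + W/(10 Wi)
  = 4.0380/(10·7.0) + 1/√19773 = 0.057686 + 0.007112 = 0.064797
P80 = (1/0.064797)² = 15.4328² = 238.17 µm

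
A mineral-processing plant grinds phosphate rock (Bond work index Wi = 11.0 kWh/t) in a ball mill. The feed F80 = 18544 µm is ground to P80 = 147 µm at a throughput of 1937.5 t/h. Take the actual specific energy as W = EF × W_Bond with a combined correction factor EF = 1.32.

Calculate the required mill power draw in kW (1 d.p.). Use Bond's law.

P = 21137.4 kW

Bond: W = 10·Wi·(1/√P80 − 1/√F80)
W = 10·11.0·(1/√147 − 1/√18544) = 10·11.0·(0.075135) = 8.2649 kWh/t
Apply correction: 8.2649 × 1.32 = 10.9096 kWh/t
P = W·T = 10.9096·1937.5 = 21137.4 kW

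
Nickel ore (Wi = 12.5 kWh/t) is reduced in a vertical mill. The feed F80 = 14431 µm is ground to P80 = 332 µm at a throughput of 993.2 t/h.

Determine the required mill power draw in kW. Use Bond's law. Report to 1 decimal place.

P = 5780.1 kW

W_Bond = 10·Wi·(1/√P₈₀ − 1/√F₈₀)
W = 10·12.5·(1/√332 − 1/√14431) = 10·12.5·(0.046558) = 5.8197 kWh/t
P = W·T = 5.8197·993.2 = 5780.1 kW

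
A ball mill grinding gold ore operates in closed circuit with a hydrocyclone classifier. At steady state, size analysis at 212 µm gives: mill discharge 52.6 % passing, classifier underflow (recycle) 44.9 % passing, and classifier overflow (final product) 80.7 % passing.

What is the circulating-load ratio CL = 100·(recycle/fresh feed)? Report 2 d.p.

Mass balance on the −212 µm fraction:
Fd + Rd = Ru + Fo ⇒ R/F = (o−d)/(d−u)
r = (80.7 − 52.6)/(52.6 − 44.9) = 28.1/7.7 = 3.6494
CL = 100·r = 364.94 %

CL = 364.94 %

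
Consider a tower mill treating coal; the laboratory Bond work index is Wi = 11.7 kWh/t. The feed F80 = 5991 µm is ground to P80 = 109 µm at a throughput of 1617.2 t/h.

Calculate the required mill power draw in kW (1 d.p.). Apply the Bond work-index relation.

P = 15678.7 kW

W = 10·Wi·(P80^(-½) − F80^(-½))
W = 10·11.7·(1/√109 − 1/√5991) = 10·11.7·(0.082863) = 9.6950 kWh/t
P = W·T = 9.6950·1617.2 = 15678.7 kW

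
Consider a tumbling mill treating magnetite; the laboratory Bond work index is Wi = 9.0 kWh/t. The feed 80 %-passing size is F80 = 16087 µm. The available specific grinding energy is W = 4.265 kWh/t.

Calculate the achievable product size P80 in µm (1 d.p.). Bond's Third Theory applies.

Bond: W = 10·Wi·(1/√P80 − 1/√F80)
⇒ 1/√P80 = W/(10·Wi) + 1/√F80
  = 4.2650/(10·9.0) + 1/√16087 = 0.047389 + 0.007884 = 0.055273
P80 = (1/0.055273)² = 18.0920² = 327.32 µm

P80 = 327.3 µm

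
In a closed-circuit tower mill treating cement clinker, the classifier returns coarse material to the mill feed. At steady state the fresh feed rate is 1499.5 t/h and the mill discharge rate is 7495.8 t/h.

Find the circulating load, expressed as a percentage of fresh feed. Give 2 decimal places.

Discharge = new feed + return, hence
R = M − F = 7495.8 − 1499.5 = 5996.3 t/h
CL = 100·R/F = 100·5996.3/1499.5 = 399.89 %

CL = 399.89 %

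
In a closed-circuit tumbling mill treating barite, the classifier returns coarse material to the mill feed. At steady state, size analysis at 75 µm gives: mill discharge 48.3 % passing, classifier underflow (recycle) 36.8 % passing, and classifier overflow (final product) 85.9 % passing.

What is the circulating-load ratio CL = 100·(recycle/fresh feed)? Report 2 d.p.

CL = 326.96 %

Two-product formula at 75 µm:
d + r·d = r·u + o → r(d−u) = o−d
r = (85.9 − 48.3)/(48.3 − 36.8) = 37.6/11.5 = 3.2696
CL = 100·r = 326.96 %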